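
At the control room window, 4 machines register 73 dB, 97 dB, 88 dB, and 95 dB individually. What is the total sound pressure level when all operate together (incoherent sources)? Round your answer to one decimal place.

Incoherent sources combine by intensity addition: L_total = 10·log₁₀(Σ 10^(L_i/10)).
Σ 10^(L/10) = 10^(73/10) + 10^(97/10) + 10^(88/10) + 10^(95/10) = 8.825e+09.
L_total = 10·log₁₀(8.825e+09) = 99.46 dB.

99.5 dB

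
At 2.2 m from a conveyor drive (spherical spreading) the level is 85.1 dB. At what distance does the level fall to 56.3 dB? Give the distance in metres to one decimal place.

Point-source spreading drops the level by 20·log₁₀(r₂/r₁); inverting, r₂/r₁ = 10^(ΔL/20).
r₂ = 2.2·10^((85.1−56.3)/20) = 2.2·10^(28.8/20) = 60.59 m.

60.6 m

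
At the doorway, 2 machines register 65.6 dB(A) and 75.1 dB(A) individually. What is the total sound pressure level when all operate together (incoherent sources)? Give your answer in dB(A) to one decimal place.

75.6 dB(A)

Incoherent sources combine by intensity addition: L_total = 10·log₁₀(Σ 10^(L_i/10)).
Σ 10^(L/10) = 10^(65.6/10) + 10^(75.1/10) = 3.599e+07.
L_total = 10·log₁₀(3.599e+07) = 75.56 dB(A).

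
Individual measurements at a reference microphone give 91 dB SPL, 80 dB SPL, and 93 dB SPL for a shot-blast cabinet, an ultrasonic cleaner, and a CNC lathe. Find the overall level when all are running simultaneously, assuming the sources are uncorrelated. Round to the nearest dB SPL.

95 dB SPL

Incoherent sources combine by intensity addition: L_total = 10·log₁₀(Σ 10^(L_i/10)).
Σ 10^(L/10) = 10^(91/10) + 10^(80/10) + 10^(93/10) = 3.354e+09.
L_total = 10·log₁₀(3.354e+09) = 95.26 dB SPL.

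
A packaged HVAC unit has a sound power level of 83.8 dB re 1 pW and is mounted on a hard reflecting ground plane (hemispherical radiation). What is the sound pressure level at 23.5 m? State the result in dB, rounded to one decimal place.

The power spreads over a hemisphere of area 2π·r², so L_p = L_w − 10·log₁₀(2π·r²).
2π·r² = 3470 m², 10·log₁₀ of that is 35.403 dB.
L_p = 83.8 − 35.403 = 48.40 dB.

48.4 dB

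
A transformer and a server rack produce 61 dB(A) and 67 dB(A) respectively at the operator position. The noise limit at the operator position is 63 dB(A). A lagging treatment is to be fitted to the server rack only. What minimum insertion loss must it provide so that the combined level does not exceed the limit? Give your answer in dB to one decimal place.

The untreated sources together contribute 10^(61/10) = 1.259e+06, i.e. 61.00 dB(A).
The limit corresponds to 10^(63/10) = 1.995e+06; subtracting the fixed part leaves 7.363e+05 for the server rack, i.e. 58.67 dB(A).
So the server rack must be reduced from 67 to 58.67 dB(A): IL = 8.33 dB.

8.3 dB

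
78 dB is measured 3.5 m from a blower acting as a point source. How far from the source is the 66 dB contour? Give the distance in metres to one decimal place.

13.9 m

The 12.0 dB drop corresponds to a distance ratio of 10^(12.0/20) for a point source.
r₂ = 3.5·10^((78−66)/20) = 3.5·10^(12.0/20) = 13.93 m.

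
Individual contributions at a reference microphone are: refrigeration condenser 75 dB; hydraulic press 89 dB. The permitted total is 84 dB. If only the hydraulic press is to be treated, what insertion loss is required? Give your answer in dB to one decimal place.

5.6 dB

The untreated sources together contribute 10^(75/10) = 3.162e+07, i.e. 75.00 dB.
The limit corresponds to 10^(84/10) = 2.512e+08; subtracting the fixed part leaves 2.196e+08 for the hydraulic press, i.e. 83.42 dB.
So the hydraulic press must be reduced from 89 to 83.42 dB: IL = 5.58 dB.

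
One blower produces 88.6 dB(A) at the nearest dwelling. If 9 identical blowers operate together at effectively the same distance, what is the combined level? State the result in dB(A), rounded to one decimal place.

98.1 dB(A)

N identical incoherent sources raise the level by 10·log₁₀ N.
L_total = 88.6 + 10·log₁₀(9) = 88.6 + 9.542 = 98.14 dB(A).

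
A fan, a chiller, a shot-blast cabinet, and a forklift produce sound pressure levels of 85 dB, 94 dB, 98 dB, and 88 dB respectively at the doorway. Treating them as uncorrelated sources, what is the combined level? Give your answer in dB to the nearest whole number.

100 dB

For uncorrelated sources the intensities add, so convert each level to linear form, sum, and take 10·log₁₀ of the total.
Σ 10^(L/10) = 10^(85/10) + 10^(94/10) + 10^(98/10) + 10^(88/10) = 9.769e+09.
L_total = 10·log₁₀(9.769e+09) = 99.90 dB.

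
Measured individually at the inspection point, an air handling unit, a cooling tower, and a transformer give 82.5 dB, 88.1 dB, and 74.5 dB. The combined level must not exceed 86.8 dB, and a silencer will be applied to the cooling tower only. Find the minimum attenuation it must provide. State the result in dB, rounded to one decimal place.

3.7 dB

The untreated sources together contribute 10^(82.5/10) + 10^(74.5/10) = 2.060e+08, i.e. 83.14 dB.
The limit corresponds to 10^(86.8/10) = 4.786e+08; subtracting the fixed part leaves 2.726e+08 for the cooling tower, i.e. 84.36 dB.
Required insertion loss = 88.1 − 84.36 = 3.74 dB.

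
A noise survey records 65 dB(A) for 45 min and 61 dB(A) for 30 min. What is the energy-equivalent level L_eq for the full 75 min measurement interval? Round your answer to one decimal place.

Weight each interval's intensity by its duration and average over T = 75 min:
Σ tᵢ·10^(Lᵢ/10) = 45·10^(65/10) + 30·10^(61/10) = 1.801e+08.
L_eq = 10·log₁₀(1.801e+08/75) = 63.80 dB(A).

63.8 dB(A)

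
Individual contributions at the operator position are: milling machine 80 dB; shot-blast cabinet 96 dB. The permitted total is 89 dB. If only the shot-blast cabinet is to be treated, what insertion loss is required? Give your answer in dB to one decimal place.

The untreated sources together contribute 10^(80/10) = 1.000e+08, i.e. 80.00 dB.
To meet 89 dB overall, the treated shot-blast cabinet may contribute at most 10^(89/10) − 1.000e+08 = 6.943e+08, i.e. 88.42 dB.
So the shot-blast cabinet must be reduced from 96 to 88.42 dB: IL = 7.58 dB.

7.6 dB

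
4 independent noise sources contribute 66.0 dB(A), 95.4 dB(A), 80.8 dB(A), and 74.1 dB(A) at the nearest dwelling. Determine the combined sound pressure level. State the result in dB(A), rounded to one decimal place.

For uncorrelated sources the intensities add, so convert each level to linear form, sum, and take 10·log₁₀ of the total.
Σ 10^(L/10) = 10^(66.0/10) + 10^(95.4/10) + 10^(80.8/10) + 10^(74.1/10) = 3.617e+09.
L_total = 10·log₁₀(3.617e+09) = 95.58 dB(A).

95.6 dB(A)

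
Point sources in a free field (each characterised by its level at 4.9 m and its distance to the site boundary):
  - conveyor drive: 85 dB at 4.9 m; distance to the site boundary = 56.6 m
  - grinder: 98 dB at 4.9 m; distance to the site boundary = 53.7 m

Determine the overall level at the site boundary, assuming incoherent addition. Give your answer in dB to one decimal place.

77.4 dB

First find each source's level at the receiver (point-source: −20·log₁₀(r/r_ref)), then combine on an intensity basis.
conveyor drive: 85 − 20·log₁₀(56.6/4.9) = 85 − 21.25 = 63.75 dB.
grinder: 98 − 20·log₁₀(53.7/4.9) = 98 − 20.80 = 77.20 dB.
Σ 10^(L/10) = 5.490e+07 → L_total = 10·log₁₀(5.490e+07) = 77.40 dB.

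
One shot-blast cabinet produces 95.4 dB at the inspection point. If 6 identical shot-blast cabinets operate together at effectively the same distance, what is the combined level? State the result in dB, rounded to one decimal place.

With 6 equal, uncorrelated contributions the intensity is 6× that of one unit, giving a rise of 10·log₁₀ 6.
L_total = 95.4 + 10·log₁₀(6) = 95.4 + 7.782 = 103.18 dB.

103.2 dB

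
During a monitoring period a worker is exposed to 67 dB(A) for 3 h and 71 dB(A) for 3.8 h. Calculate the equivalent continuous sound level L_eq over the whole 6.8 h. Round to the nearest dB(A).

The energy average is taken in the linear domain: L_eq = 10·log₁₀[(Σ tᵢ·10^(Lᵢ/10))/T], T = 6.8 h.
Σ tᵢ·10^(Lᵢ/10) = 3·10^(67/10) + 3.8·10^(71/10) = 6.287e+07.
L_eq = 10·log₁₀(6.287e+07/6.8) = 69.66 dB(A).

70 dB(A)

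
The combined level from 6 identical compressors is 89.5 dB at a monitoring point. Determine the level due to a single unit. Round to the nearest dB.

Dividing the total intensity by 6 lowers the level by 10·log₁₀ 6 = 7.782 dB: L₁ = 89.5 − 7.782.

82 dB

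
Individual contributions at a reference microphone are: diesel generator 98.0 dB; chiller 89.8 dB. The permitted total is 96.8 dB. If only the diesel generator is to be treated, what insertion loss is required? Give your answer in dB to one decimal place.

The untreated sources together contribute 10^(89.8/10) = 9.550e+08, i.e. 89.80 dB.
To meet 96.8 dB overall, the treated diesel generator may contribute at most 10^(96.8/10) − 9.550e+08 = 3.831e+09, i.e. 95.83 dB.
So the diesel generator must be reduced from 98.0 to 95.83 dB: IL = 2.17 dB.

2.2 dB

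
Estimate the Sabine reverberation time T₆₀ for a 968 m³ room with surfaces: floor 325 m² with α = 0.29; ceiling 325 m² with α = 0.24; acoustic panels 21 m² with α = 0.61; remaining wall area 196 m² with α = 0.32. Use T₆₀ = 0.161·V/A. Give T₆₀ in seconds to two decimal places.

0.63 s

A = Σ Sᵢαᵢ = 325·0.29 + 325·0.24 + 21·0.61 + 196·0.32 = 247.78 m².
T₆₀ = 0.161·V/A = 0.161·968/247.78 = 0.629 s.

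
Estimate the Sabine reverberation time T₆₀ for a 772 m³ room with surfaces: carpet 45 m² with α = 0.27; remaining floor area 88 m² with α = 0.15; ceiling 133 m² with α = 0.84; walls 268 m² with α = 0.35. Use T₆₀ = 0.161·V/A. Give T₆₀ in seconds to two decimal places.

0.54 s

A = Σ Sᵢαᵢ = 45·0.27 + 88·0.15 + 133·0.84 + 268·0.35 = 230.87 m².
T₆₀ = 0.161 × 772 / 230.87 = 0.538 s.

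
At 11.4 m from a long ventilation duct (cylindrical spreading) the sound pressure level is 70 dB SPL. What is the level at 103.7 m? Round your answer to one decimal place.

Cylindrical spreading from a line source gives a 10·log₁₀(r₂/r₁) drop.
L₂ = 70 − 10·log₁₀(103.7/11.4) = 70 − 9.589 = 60.41 dB SPL.

60.4 dB SPL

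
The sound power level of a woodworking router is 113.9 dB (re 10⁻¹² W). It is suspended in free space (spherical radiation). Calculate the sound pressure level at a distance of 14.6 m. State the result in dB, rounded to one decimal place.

Free-field spherical radiation: L_p = L_w − 10·log₁₀(4π·r²), r = 14.6 m.
4π·r² = 2679 m², 10·log₁₀ of that is 34.279 dB.
L_p = 113.9 − 34.279 = 79.62 dB.

79.6 dB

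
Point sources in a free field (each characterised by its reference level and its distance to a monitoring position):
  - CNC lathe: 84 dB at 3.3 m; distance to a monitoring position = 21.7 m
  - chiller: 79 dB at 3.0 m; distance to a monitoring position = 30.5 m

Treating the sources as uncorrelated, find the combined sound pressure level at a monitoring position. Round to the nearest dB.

Apply inverse-square spreading to bring every level to the receiver, then sum 10^(L/10).
CNC lathe: 84 − 20·log₁₀(21.7/3.3) = 84 − 16.36 = 67.64 dB.
chiller: 79 − 20·log₁₀(30.5/3.0) = 79 − 20.14 = 58.86 dB.
Σ 10^(L/10) = 6.578e+06 → L_total = 10·log₁₀(6.578e+06) = 68.18 dB.

68 dB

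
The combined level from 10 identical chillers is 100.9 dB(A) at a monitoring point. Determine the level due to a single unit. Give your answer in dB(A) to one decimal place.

Dividing the total intensity by 10 lowers the level by 10·log₁₀ 10 = 10.000 dB: L₁ = 100.9 − 10.000.

90.9 dB(A)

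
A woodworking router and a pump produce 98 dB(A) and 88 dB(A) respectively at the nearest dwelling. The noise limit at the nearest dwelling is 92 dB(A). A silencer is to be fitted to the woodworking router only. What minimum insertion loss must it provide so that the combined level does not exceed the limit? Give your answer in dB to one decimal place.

Fixed contribution from the other source: Σ 10^(L/10) = 10^(88/10) = 6.310e+08 (88.00 dB(A)).
To meet 92 dB(A) overall, the treated woodworking router may contribute at most 10^(92/10) − 6.310e+08 = 9.539e+08, i.e. 89.80 dB(A).
So the woodworking router must be reduced from 98 to 89.80 dB(A): IL = 8.20 dB.

8.2 dB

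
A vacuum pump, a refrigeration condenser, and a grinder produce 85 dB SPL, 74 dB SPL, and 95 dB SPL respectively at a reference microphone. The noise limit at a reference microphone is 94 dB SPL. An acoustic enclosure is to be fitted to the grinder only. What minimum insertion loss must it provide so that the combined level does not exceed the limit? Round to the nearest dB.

Fixed contribution from the other sources: Σ 10^(L/10) = 10^(85/10) + 10^(74/10) = 3.413e+08 (85.33 dB SPL).
The limit corresponds to 10^(94/10) = 2.512e+09; subtracting the fixed part leaves 2.171e+09 for the grinder, i.e. 93.37 dB SPL.
Required insertion loss = 95 − 93.37 = 1.63 dB.

2 dB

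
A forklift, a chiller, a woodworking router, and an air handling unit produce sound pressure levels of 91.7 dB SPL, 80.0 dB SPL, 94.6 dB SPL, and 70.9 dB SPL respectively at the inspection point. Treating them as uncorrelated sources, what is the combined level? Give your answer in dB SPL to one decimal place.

96.5 dB SPL

Incoherent sources combine by intensity addition: L_total = 10·log₁₀(Σ 10^(L_i/10)).
Σ 10^(L/10) = 10^(91.7/10) + 10^(80.0/10) + 10^(94.6/10) + 10^(70.9/10) = 4.475e+09.
L_total = 10·log₁₀(4.475e+09) = 96.51 dB SPL.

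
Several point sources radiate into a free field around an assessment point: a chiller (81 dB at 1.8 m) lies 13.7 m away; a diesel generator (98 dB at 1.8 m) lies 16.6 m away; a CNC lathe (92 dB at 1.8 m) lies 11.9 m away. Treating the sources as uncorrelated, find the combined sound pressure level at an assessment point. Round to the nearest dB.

First find each source's level at the receiver (point-source: −20·log₁₀(r/r_ref)), then combine on an intensity basis.
chiller: 81 − 20·log₁₀(13.7/1.8) = 81 − 17.63 = 63.37 dB.
diesel generator: 98 − 20·log₁₀(16.6/1.8) = 98 − 19.30 = 78.70 dB.
CNC lathe: 92 − 20·log₁₀(11.9/1.8) = 92 − 16.41 = 75.59 dB.
Σ 10^(L/10) = 1.126e+08 → L_total = 10·log₁₀(1.126e+08) = 80.52 dB.

81 dB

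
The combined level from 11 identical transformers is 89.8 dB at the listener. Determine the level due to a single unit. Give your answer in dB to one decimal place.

Dividing the total intensity by 11 lowers the level by 10·log₁₀ 11 = 10.414 dB: L₁ = 89.8 − 10.414.

79.4 dB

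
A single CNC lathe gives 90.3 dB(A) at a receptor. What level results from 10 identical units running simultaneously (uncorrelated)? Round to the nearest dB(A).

100 dB(A)

With 10 equal, uncorrelated contributions the intensity is 10× that of one unit, giving a rise of 10·log₁₀ 10.
L_total = 90.3 + 10·log₁₀(10) = 90.3 + 10.000 = 100.30 dB(A).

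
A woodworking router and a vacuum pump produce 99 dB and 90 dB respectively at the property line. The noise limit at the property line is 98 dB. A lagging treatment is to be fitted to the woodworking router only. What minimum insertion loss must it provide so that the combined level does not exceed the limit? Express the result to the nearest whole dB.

Everything except the woodworking router sums to 10^(90/10) = 1.000e+09 in linear terms, 90.00 dB.
To meet 98 dB overall, the treated woodworking router may contribute at most 10^(98/10) − 1.000e+09 = 5.310e+09, i.e. 97.25 dB.
So the woodworking router must be reduced from 99 to 97.25 dB: IL = 1.75 dB.

2 dB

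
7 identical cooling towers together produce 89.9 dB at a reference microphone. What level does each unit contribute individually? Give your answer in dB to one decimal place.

Dividing the total intensity by 7 lowers the level by 10·log₁₀ 7 = 8.451 dB: L₁ = 89.9 − 8.451.

81.4 dB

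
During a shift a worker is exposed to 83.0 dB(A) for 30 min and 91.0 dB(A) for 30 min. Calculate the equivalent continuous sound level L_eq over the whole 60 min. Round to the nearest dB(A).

L_eq = 10·log₁₀[(1/T)·Σ tᵢ·10^(Lᵢ/10)] with T = 60 min.
Σ tᵢ·10^(Lᵢ/10) = 30·10^(83.0/10) + 30·10^(91.0/10) = 4.375e+10.
L_eq = 10·log₁₀(4.375e+10/60) = 88.63 dB(A).

89 dB(A)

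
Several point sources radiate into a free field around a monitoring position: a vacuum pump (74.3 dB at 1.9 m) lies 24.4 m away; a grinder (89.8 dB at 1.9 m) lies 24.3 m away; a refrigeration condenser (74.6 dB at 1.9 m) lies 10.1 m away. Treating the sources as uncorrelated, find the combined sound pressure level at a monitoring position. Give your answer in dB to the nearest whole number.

Apply inverse-square spreading to bring every level to the receiver, then sum 10^(L/10).
vacuum pump: 74.3 − 20·log₁₀(24.4/1.9) = 74.3 − 22.17 = 52.13 dB.
grinder: 89.8 − 20·log₁₀(24.3/1.9) = 89.8 − 22.14 = 67.66 dB.
refrigeration condenser: 74.6 − 20·log₁₀(10.1/1.9) = 74.6 − 14.51 = 60.09 dB.
Σ 10^(L/10) = 7.022e+06 → L_total = 10·log₁₀(7.022e+06) = 68.46 dB.

68 dB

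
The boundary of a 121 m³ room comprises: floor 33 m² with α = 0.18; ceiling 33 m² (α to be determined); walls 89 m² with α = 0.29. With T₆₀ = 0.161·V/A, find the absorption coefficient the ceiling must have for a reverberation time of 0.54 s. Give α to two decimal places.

Required total absorption A = 0.161·121/0.54 = 36.08 m².
Absorption from the other surfaces = 33·0.18 + 89·0.29 = 31.75 m², so the ceiling must supply 4.33 m² over 33 m².
α = 4.33/33 = 0.131.

0.13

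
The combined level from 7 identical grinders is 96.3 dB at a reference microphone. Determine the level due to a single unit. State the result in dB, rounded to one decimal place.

87.8 dB

For N identical incoherent sources L_total = L₁ + 10·log₁₀ N, so L₁ = 96.3 − 10·log₁₀(7) = 96.3 − 8.451.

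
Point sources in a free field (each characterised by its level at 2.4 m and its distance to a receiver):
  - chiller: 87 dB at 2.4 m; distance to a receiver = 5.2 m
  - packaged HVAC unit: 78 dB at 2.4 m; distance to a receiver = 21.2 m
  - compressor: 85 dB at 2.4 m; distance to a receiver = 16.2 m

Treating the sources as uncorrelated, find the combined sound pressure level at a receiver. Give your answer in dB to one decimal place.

80.6 dB

Apply inverse-square spreading to bring every level to the receiver, then sum 10^(L/10).
chiller: 87 − 20·log₁₀(5.2/2.4) = 87 − 6.72 = 80.28 dB.
packaged HVAC unit: 78 − 20·log₁₀(21.2/2.4) = 78 − 18.92 = 59.08 dB.
compressor: 85 − 20·log₁₀(16.2/2.4) = 85 − 16.59 = 68.41 dB.
Σ 10^(L/10) = 1.145e+08 → L_total = 10·log₁₀(1.145e+08) = 80.59 dB.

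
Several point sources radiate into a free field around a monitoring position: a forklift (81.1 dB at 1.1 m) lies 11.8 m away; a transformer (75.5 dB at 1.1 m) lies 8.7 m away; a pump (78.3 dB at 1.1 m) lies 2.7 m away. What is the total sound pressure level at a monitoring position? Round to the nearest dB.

Propagate each source to the receiver with L = L_ref − 20·log₁₀(r/r_ref), then add intensities.
forklift: 81.1 − 20·log₁₀(11.8/1.1) = 81.1 − 20.61 = 60.49 dB.
transformer: 75.5 − 20·log₁₀(8.7/1.1) = 75.5 − 17.96 = 57.54 dB.
pump: 78.3 − 20·log₁₀(2.7/1.1) = 78.3 − 7.80 = 70.50 dB.
Σ 10^(L/10) = 1.291e+07 → L_total = 10·log₁₀(1.291e+07) = 71.11 dB.

71 dB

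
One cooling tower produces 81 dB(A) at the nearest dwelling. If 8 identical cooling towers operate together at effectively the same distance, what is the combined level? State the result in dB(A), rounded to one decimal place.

90.0 dB(A)

With 8 equal, uncorrelated contributions the intensity is 8× that of one unit, giving a rise of 10·log₁₀ 8.
L_total = 81 + 10·log₁₀(8) = 81 + 9.031 = 90.03 dB(A).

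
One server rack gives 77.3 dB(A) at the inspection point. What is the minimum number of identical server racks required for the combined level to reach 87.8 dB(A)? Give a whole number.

Need L₁ + 10·log₁₀ N ≥ 87.8, i.e. log₁₀ N ≥ 1.05.
N ≥ 10^(10.5/10) = 11.220, so N = 12.

12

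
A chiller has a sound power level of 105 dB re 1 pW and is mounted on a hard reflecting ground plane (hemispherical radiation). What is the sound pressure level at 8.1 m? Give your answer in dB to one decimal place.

78.8 dB

L_p = L_w − 10·log₁₀(2π·r²) with r = 8.1 m.
2π·r² = 412.2 m², 10·log₁₀ of that is 26.151 dB.
L_p = 105 − 26.151 = 78.85 dB.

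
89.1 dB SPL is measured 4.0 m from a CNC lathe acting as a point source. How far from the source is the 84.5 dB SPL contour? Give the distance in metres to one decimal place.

6.8 m

The 4.6 dB drop corresponds to a distance ratio of 10^(4.6/20) for a point source.
r₂ = 4.0·10^((89.1−84.5)/20) = 4.0·10^(4.6/20) = 6.79 m.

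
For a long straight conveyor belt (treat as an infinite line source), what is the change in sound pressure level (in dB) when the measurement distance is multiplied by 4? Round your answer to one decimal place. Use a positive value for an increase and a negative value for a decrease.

With cylindrical spreading the level changes by −10·log₁₀(r₂/r₁).
ΔL = −10·log₁₀(4) = -6.02 dB.

-6.0 dB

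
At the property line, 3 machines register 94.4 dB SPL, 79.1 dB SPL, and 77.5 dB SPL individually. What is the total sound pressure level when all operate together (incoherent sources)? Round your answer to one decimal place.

Incoherent sources combine by intensity addition: L_total = 10·log₁₀(Σ 10^(L_i/10)).
Σ 10^(L/10) = 10^(94.4/10) + 10^(79.1/10) + 10^(77.5/10) = 2.892e+09.
L_total = 10·log₁₀(2.892e+09) = 94.61 dB SPL.

94.6 dB SPL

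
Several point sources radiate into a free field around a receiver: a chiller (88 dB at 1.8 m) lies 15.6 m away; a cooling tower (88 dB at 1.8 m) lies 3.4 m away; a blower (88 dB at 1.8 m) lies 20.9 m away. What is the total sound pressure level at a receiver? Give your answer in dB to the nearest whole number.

83 dB

Propagate each source to the receiver with L = L_ref − 20·log₁₀(r/r_ref), then add intensities.
chiller: 88 − 20·log₁₀(15.6/1.8) = 88 − 18.76 = 69.24 dB.
cooling tower: 88 − 20·log₁₀(3.4/1.8) = 88 − 5.52 = 82.48 dB.
blower: 88 − 20·log₁₀(20.9/1.8) = 88 − 21.30 = 66.70 dB.
Σ 10^(L/10) = 1.899e+08 → L_total = 10·log₁₀(1.899e+08) = 82.79 dB.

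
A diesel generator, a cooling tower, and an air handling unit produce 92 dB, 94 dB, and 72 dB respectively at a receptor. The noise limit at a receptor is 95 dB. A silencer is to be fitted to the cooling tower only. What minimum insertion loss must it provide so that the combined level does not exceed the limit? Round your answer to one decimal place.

2.1 dB

The untreated sources together contribute 10^(92/10) + 10^(72/10) = 1.601e+09, i.e. 92.04 dB.
To meet 95 dB overall, the treated cooling tower may contribute at most 10^(95/10) − 1.601e+09 = 1.562e+09, i.e. 91.94 dB.
So the cooling tower must be reduced from 94 to 91.94 dB: IL = 2.06 dB.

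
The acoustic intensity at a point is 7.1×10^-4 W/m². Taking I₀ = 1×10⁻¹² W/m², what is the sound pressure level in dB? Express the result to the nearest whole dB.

I/I₀ = 7.1×10^-4/10⁻¹² = 7.1×10^8, and L = 10·log₁₀(I/I₀).
L = 10·(0.8513 + 8) = 88.51 dB.

89 dB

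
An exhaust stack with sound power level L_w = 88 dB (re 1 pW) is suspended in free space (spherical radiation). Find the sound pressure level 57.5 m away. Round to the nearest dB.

Free-field spherical radiation: L_p = L_w − 10·log₁₀(4π·r²), r = 57.5 m.
4π·r² = 4.155e+04 m², 10·log₁₀ of that is 46.185 dB.
L_p = 88 − 46.185 = 41.81 dB.

42 dB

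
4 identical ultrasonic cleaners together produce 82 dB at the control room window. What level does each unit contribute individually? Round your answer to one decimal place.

Dividing the total intensity by 4 lowers the level by 10·log₁₀ 4 = 6.021 dB: L₁ = 82 − 6.021.

76.0 dB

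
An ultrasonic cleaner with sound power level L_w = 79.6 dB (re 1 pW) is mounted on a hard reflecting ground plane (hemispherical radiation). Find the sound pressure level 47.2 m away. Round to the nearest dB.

38 dB

L_p = L_w − 10·log₁₀(2π·r²) with r = 47.2 m.
2π·r² = 1.4e+04 m², 10·log₁₀ of that is 41.461 dB.
L_p = 79.6 − 41.461 = 38.14 dB.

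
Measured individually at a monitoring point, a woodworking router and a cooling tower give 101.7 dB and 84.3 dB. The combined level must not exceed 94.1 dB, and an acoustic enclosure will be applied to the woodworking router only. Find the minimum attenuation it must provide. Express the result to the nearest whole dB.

Fixed contribution from the other source: Σ 10^(L/10) = 10^(84.3/10) = 2.692e+08 (84.30 dB).
The limit corresponds to 10^(94.1/10) = 2.570e+09; subtracting the fixed part leaves 2.301e+09 for the woodworking router, i.e. 93.62 dB.
So the woodworking router must be reduced from 101.7 to 93.62 dB: IL = 8.08 dB.

8 dB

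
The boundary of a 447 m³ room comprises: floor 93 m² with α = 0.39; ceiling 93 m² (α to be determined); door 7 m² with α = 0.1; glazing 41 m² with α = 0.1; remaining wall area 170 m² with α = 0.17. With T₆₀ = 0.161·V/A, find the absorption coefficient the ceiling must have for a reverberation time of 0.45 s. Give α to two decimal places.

0.97

From T₆₀ = 0.161·V/A, the target T₆₀ = 0.45 s needs A = 0.161·447/0.45 = 159.93 m².
Absorption from the other surfaces = 93·0.39 + 7·0.1 + 41·0.1 + 170·0.17 = 69.97 m², so the ceiling must supply 89.96 m² over 93 m².
α = 89.96/93 = 0.967.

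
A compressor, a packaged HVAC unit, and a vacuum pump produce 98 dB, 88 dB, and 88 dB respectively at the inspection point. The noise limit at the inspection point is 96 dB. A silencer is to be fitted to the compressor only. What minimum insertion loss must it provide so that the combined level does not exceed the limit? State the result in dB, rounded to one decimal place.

3.7 dB

Everything except the compressor sums to 10^(88/10) + 10^(88/10) = 1.262e+09 in linear terms, 91.01 dB.
The limit corresponds to 10^(96/10) = 3.981e+09; subtracting the fixed part leaves 2.719e+09 for the compressor, i.e. 94.34 dB.
So the compressor must be reduced from 98 to 94.34 dB: IL = 3.66 dB.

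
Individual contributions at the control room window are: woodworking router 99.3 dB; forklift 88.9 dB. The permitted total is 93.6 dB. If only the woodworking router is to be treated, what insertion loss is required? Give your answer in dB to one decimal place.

7.5 dB

Fixed contribution from the other source: Σ 10^(L/10) = 10^(88.9/10) = 7.762e+08 (88.90 dB).
The limit corresponds to 10^(93.6/10) = 2.291e+09; subtracting the fixed part leaves 1.515e+09 for the woodworking router, i.e. 91.80 dB.
So the woodworking router must be reduced from 99.3 to 91.80 dB: IL = 7.50 dB.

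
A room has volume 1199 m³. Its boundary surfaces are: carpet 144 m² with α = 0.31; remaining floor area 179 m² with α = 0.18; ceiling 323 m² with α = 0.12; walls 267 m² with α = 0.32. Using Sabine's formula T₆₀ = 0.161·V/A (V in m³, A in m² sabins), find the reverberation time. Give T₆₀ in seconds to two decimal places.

0.96 s

A = Σ Sᵢαᵢ = 144·0.31 + 179·0.18 + 323·0.12 + 267·0.32 = 201.06 m².
T₆₀ = 0.161 × 1199 / 201.06 = 0.960 s.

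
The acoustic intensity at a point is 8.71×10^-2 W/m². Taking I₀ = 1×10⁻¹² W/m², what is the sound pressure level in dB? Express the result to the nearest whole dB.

109 dB

Dividing by I₀ shifts the exponent by 12: I/I₀ = 8.71×10^10.
L = 10·(0.9400 + 10) = 109.40 dB.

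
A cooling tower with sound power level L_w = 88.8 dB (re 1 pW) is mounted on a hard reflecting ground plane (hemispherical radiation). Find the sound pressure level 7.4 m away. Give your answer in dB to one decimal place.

63.4 dB

L_p = L_w − 10·log₁₀(2π·r²) with r = 7.4 m.
2π·r² = 344.1 m², 10·log₁₀ of that is 25.366 dB.
L_p = 88.8 − 25.366 = 63.43 dB.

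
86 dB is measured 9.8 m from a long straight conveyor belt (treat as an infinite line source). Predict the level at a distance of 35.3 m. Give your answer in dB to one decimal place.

Cylindrical spreading from a line source gives a 10·log₁₀(r₂/r₁) drop.
L₂ = 86 − 10·log₁₀(35.3/9.8) = 86 − 5.565 = 80.43 dB.

80.4 dB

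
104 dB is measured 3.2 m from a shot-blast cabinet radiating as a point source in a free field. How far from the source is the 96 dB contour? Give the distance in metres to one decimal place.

8.0 m

For a point source L₁ − L₂ = 20·log₁₀(r₂/r₁), so r₂ = r₁·10^((L₁−L₂)/20).
r₂ = 3.2·10^((104−96)/20) = 3.2·10^(8.0/20) = 8.04 m.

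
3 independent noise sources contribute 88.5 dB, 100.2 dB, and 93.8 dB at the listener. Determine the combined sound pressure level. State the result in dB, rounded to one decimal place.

101.3 dB

Incoherent sources combine by intensity addition: L_total = 10·log₁₀(Σ 10^(L_i/10)).
Σ 10^(L/10) = 10^(88.5/10) + 10^(100.2/10) + 10^(93.8/10) = 1.358e+10.
L_total = 10·log₁₀(1.358e+10) = 101.33 dB.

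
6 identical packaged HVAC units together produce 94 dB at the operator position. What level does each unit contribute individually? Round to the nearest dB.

6 equal contributions raise the level by 10·log₁₀ 6 = 7.782 dB, so each unit alone gives 94 − 7.782.

86 dB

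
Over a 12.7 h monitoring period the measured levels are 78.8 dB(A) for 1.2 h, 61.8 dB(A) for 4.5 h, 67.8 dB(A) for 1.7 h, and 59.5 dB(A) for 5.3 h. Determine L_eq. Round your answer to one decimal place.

Weight each interval's intensity by its duration and average over T = 12.7 h:
Σ tᵢ·10^(Lᵢ/10) = 1.2·10^(78.8/10) + 4.5·10^(61.8/10) + 1.7·10^(67.8/10) + 5.3·10^(59.5/10) = 1.128e+08.
L_eq = 10·log₁₀(1.128e+08/12.7) = 69.49 dB(A).

69.5 dB(A)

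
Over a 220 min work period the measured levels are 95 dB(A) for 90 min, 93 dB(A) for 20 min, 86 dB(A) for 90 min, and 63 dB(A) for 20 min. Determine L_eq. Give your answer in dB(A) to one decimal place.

L_eq = 10·log₁₀[(1/T)·Σ tᵢ·10^(Lᵢ/10)] with T = 220 min.
Σ tᵢ·10^(Lᵢ/10) = 90·10^(95/10) + 20·10^(93/10) + 90·10^(86/10) + 20·10^(63/10) = 3.604e+11.
L_eq = 10·log₁₀(3.604e+11/220) = 92.14 dB(A).

92.1 dB(A)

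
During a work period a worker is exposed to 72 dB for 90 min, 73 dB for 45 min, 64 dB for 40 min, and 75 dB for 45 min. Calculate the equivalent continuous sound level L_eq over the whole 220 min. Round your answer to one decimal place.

72.4 dB

Weight each interval's intensity by its duration and average over T = 220 min:
Σ tᵢ·10^(Lᵢ/10) = 90·10^(72/10) + 45·10^(73/10) + 40·10^(64/10) + 45·10^(75/10) = 3.848e+09.
L_eq = 10·log₁₀(3.848e+09/220) = 72.43 dB.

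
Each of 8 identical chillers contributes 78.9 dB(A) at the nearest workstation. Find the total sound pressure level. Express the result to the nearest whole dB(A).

88 dB(A)

L_total = L₁ + 10·log₁₀ N for N identical incoherent sources.
L_total = 78.9 + 10·log₁₀(8) = 78.9 + 9.031 = 87.93 dB(A).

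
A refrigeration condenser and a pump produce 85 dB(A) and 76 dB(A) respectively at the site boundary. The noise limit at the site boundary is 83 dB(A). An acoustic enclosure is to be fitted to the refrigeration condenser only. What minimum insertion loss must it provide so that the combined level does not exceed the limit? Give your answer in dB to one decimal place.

The untreated sources together contribute 10^(76/10) = 3.981e+07, i.e. 76.00 dB(A).
To meet 83 dB(A) overall, the treated refrigeration condenser may contribute at most 10^(83/10) − 3.981e+07 = 1.597e+08, i.e. 82.03 dB(A).
So the refrigeration condenser must be reduced from 85 to 82.03 dB(A): IL = 2.97 dB.

3.0 dB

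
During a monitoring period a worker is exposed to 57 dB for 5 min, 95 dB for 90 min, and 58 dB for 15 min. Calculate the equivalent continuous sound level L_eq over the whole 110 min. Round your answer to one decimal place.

The energy average is taken in the linear domain: L_eq = 10·log₁₀[(Σ tᵢ·10^(Lᵢ/10))/T], T = 110 min.
Σ tᵢ·10^(Lᵢ/10) = 5·10^(57/10) + 90·10^(95/10) + 15·10^(58/10) = 2.846e+11.
L_eq = 10·log₁₀(2.846e+11/110) = 94.13 dB.

94.1 dB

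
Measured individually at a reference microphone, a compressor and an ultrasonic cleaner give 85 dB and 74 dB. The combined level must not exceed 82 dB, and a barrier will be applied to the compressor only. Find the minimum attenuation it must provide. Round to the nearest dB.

Fixed contribution from the other source: Σ 10^(L/10) = 10^(74/10) = 2.512e+07 (74.00 dB).
To meet 82 dB overall, the treated compressor may contribute at most 10^(82/10) − 2.512e+07 = 1.334e+08, i.e. 81.25 dB.
So the compressor must be reduced from 85 to 81.25 dB: IL = 3.75 dB.

4 dB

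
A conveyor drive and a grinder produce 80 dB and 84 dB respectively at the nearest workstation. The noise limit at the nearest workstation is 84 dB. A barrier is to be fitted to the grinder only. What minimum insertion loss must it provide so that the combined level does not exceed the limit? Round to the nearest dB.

2 dB

The untreated sources together contribute 10^(80/10) = 1.000e+08, i.e. 80.00 dB.
To meet 84 dB overall, the treated grinder may contribute at most 10^(84/10) − 1.000e+08 = 1.512e+08, i.e. 81.80 dB.
Required insertion loss = 84 − 81.80 = 2.20 dB.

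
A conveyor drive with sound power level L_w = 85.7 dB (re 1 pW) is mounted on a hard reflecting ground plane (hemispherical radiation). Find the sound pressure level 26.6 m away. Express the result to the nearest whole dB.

49 dB

Free-field hemispherical radiation: L_p = L_w − 10·log₁₀(2π·r²), r = 26.6 m.
2π·r² = 4446 m², 10·log₁₀ of that is 36.479 dB.
L_p = 85.7 − 36.479 = 49.22 dB.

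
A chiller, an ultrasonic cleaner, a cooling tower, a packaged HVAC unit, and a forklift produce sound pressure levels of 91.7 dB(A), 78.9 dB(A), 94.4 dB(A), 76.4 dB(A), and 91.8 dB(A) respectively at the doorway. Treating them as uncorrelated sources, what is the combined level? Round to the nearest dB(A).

98 dB(A)

Incoherent sources combine by intensity addition: L_total = 10·log₁₀(Σ 10^(L_i/10)).
Σ 10^(L/10) = 10^(91.7/10) + 10^(78.9/10) + 10^(94.4/10) + 10^(76.4/10) + 10^(91.8/10) = 5.868e+09.
L_total = 10·log₁₀(5.868e+09) = 97.69 dB(A).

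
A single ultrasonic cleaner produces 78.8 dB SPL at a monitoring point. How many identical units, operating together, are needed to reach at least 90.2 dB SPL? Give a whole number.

N identical sources give L₁ + 10·log₁₀ N, so require 10·log₁₀ N ≥ 90.2 − 78.8 = 11.4 dB.
N ≥ 10^(11.4/10) = 13.804, so N = 14.

14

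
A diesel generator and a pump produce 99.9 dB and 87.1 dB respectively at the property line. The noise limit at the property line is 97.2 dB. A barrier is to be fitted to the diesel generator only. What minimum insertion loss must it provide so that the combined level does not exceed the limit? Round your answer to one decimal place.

The untreated sources together contribute 10^(87.1/10) = 5.129e+08, i.e. 87.10 dB.
The limit corresponds to 10^(97.2/10) = 5.248e+09; subtracting the fixed part leaves 4.735e+09 for the diesel generator, i.e. 96.75 dB.
So the diesel generator must be reduced from 99.9 to 96.75 dB: IL = 3.15 dB.

3.1 dB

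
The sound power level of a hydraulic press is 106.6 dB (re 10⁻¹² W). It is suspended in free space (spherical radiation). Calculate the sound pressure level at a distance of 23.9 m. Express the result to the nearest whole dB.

68 dB

Free-field spherical radiation: L_p = L_w − 10·log₁₀(4π·r²), r = 23.9 m.
4π·r² = 7178 m², 10·log₁₀ of that is 38.560 dB.
L_p = 106.6 − 38.560 = 68.04 dB.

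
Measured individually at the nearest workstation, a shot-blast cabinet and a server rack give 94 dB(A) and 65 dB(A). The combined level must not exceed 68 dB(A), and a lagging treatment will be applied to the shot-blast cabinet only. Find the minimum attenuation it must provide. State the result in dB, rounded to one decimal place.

Fixed contribution from the other source: Σ 10^(L/10) = 10^(65/10) = 3.162e+06 (65.00 dB(A)).
The limit corresponds to 10^(68/10) = 6.310e+06; subtracting the fixed part leaves 3.147e+06 for the shot-blast cabinet, i.e. 64.98 dB(A).
So the shot-blast cabinet must be reduced from 94 to 64.98 dB(A): IL = 29.02 dB.

29.0 dB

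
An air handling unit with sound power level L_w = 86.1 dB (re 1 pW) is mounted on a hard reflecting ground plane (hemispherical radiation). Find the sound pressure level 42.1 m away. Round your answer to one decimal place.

45.6 dB

Free-field hemispherical radiation: L_p = L_w − 10·log₁₀(2π·r²), r = 42.1 m.
2π·r² = 1.114e+04 m², 10·log₁₀ of that is 40.467 dB.
L_p = 86.1 − 40.467 = 45.63 dB.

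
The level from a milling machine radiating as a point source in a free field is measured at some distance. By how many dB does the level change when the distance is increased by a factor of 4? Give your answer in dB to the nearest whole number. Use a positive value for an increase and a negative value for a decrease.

With spherical spreading the level changes by −20·log₁₀(r₂/r₁).
ΔL = −20·log₁₀(4) = -12.04 dB.

-12 dB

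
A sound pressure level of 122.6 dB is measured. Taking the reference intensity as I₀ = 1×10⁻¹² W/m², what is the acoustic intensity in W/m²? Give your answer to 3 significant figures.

I = I₀·10^(L/10) = 10⁻¹² × 10^(122.6/10) = 10^(0.260).

1.82 W/m²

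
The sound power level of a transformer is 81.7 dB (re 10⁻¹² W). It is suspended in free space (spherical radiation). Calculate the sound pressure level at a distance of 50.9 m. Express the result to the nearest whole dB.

Free-field spherical radiation: L_p = L_w − 10·log₁₀(4π·r²), r = 50.9 m.
4π·r² = 3.256e+04 m², 10·log₁₀ of that is 45.126 dB.
L_p = 81.7 − 45.126 = 36.57 dB.

37 dB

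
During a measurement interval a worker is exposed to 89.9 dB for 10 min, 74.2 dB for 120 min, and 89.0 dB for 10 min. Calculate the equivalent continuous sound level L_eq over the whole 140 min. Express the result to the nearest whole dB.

82 dB

Weight each interval's intensity by its duration and average over T = 140 min:
Σ tᵢ·10^(Lᵢ/10) = 10·10^(89.9/10) + 120·10^(74.2/10) + 10·10^(89.0/10) = 2.087e+10.
L_eq = 10·log₁₀(2.087e+10/140) = 81.73 dB.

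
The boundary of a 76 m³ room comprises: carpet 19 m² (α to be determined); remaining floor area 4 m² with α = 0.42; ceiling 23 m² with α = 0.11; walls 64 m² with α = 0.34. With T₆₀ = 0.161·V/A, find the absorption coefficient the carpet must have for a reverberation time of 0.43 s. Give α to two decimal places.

0.13

Required total absorption A = 0.161·76/0.43 = 28.46 m².
Absorption from the other surfaces = 4·0.42 + 23·0.11 + 64·0.34 = 25.97 m², so the carpet must supply 2.49 m² over 19 m².
α = 2.49/19 = 0.131.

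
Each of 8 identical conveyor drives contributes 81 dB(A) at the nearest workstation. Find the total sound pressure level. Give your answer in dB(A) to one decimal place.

With 8 equal, uncorrelated contributions the intensity is 8× that of one unit, giving a rise of 10·log₁₀ 8.
L_total = 81 + 10·log₁₀(8) = 81 + 9.031 = 90.03 dB(A).

90.0 dB(A)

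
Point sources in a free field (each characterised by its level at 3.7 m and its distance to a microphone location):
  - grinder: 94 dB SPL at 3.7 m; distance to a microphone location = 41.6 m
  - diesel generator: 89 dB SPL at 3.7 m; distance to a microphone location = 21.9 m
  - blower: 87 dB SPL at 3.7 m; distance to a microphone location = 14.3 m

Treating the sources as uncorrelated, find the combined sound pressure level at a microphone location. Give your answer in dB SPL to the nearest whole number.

Apply inverse-square spreading to bring every level to the receiver, then sum 10^(L/10).
grinder: 94 − 20·log₁₀(41.6/3.7) = 94 − 21.02 = 72.98 dB SPL.
diesel generator: 89 − 20·log₁₀(21.9/3.7) = 89 − 15.44 = 73.56 dB SPL.
blower: 87 − 20·log₁₀(14.3/3.7) = 87 − 11.74 = 75.26 dB SPL.
Σ 10^(L/10) = 7.610e+07 → L_total = 10·log₁₀(7.610e+07) = 78.81 dB SPL.

79 dB SPL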